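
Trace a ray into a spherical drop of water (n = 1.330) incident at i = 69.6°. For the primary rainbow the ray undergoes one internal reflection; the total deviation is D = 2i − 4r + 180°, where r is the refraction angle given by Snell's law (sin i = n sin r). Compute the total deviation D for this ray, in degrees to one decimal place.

140.0°

sin r = sin 69.6° / 1.330 = 0.9373/1.330 = 0.7047; r = 44.81°.
D = 2·69.6° − 4·44.81° + 180° = 139.20° − 179.23° + 180° = 139.97°.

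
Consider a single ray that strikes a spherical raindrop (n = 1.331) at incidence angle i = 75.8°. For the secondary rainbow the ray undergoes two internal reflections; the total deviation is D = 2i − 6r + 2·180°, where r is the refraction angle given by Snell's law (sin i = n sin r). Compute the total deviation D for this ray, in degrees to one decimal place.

sin r = sin 75.8° / 1.331 = 0.9694/1.331 = 0.7284; r = 46.75°.
D = 2·75.8° − 6·46.75° + 2·180° = 151.60° − 280.49° + 360° = 231.11°.

231.1°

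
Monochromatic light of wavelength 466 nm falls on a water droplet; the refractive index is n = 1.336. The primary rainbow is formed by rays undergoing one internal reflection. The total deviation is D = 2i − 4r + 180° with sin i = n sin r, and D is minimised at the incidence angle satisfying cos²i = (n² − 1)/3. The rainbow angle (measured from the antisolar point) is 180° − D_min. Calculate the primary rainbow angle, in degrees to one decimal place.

41.6°

cos²i = (1.78490 − 1)/3 = 0.26163; i = arccos(0.51150) = 59.236°.
sin r = sin 59.236°/1.336 = 0.64318; r = 40.029°.
D_min = 2·59.236° − 4·40.029° + 180° = 138.356°.
Rainbow angle = 180° − D_min = 41.644°.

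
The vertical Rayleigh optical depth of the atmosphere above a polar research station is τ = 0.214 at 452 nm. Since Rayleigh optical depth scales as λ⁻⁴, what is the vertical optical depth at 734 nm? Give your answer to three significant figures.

0.0308

τ(734 nm) = τ(452 nm) × (452/734)⁴ = 0.214 × (0.6158)⁴ = 0.214 × 0.1438 = 0.0308.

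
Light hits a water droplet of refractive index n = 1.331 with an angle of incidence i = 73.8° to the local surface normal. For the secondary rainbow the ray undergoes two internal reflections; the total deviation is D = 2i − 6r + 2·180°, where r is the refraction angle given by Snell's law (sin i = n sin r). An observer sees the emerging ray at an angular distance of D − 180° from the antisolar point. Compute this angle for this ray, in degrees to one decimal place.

sin r = sin 73.8° / 1.331 = 0.9603/1.331 = 0.7215; r = 46.18°.
D = 2·73.8° − 6·46.18° + 2·180° = 147.60° − 277.06° + 360° = 230.54°.
Angle from antisolar point = D − 180° = 50.54°.

50.5°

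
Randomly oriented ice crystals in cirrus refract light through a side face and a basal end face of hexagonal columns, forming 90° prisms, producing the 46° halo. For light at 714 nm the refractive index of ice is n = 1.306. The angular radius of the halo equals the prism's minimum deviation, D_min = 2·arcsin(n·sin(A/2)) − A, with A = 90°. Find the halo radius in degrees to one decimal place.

n·sin(A/2) = 1.306 × sin 45° = 1.306 × 0.7071 = 0.9235.
D_min = 2·arcsin(0.9235) − 90° = 2 × 67.440° − 90° = 44.881°.

44.9°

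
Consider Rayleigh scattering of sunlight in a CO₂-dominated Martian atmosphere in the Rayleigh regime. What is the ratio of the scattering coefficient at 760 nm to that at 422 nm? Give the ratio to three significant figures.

0.0951

Rayleigh scattering ∝ λ⁻⁴, so the ratio of coefficients is the inverse fourth power of the wavelength ratio.
σ(760)/σ(422) = (422/760)⁴ = (0.5553)⁴ = 0.09506.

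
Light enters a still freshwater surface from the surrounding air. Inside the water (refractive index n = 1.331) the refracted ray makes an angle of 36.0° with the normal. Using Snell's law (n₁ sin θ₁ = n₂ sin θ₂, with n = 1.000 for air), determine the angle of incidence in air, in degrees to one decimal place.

51.5°

Snell: sin θ_i = n · sin θ_r = 1.331 × sin 36.0° = 1.331 × 0.5878 = 0.7823.
θ_i = arcsin(0.7823) = 51.48°.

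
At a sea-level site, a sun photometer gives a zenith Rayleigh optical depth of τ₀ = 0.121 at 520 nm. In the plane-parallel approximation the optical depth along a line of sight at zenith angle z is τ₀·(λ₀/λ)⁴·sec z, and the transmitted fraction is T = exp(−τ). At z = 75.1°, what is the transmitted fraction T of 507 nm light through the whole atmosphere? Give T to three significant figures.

sec 75.1° = 3.8890.
τ = 0.121 × (520/507)⁴ × 3.8890 = 0.121 × 1.1066 × 3.8890 = 0.5207.
T = exp(−0.5207) = 0.5941.

0.594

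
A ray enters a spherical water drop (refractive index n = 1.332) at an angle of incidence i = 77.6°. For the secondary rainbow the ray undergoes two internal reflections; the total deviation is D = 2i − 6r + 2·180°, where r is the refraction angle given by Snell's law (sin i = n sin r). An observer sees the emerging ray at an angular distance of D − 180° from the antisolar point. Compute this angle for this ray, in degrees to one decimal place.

sin r = sin 77.6° / 1.332 = 0.9767/1.332 = 0.7332; r = 47.16°.
D = 2·77.6° − 6·47.16° + 2·180° = 155.20° − 282.95° + 360° = 232.25°.
Angle from antisolar point = D − 180° = 52.25°.

52.2°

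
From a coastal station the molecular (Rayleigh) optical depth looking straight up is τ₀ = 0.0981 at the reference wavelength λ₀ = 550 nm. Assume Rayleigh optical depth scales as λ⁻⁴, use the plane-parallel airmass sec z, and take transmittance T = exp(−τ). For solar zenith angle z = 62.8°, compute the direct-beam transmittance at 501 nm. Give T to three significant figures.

sec 62.8° = 2.1877.
τ = 0.0981 × (550/501)⁴ × 2.1877 = 0.0981 × 1.4524 × 2.1877 = 0.3117.
T = exp(−0.3117) = 0.7322.

0.732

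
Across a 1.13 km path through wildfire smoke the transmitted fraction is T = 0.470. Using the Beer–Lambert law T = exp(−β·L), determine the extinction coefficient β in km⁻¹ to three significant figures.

0.668 km⁻¹

Beer–Lambert: T = exp(−βL) ⇒ β = −ln(T)/L = −ln(0.470)/1.13 = 0.7550/1.13 = 0.6682 km⁻¹.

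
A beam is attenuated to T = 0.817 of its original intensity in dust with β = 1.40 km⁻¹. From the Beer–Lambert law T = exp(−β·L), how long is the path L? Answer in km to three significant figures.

0.144 km

Beer–Lambert: T = exp(−βL) ⇒ L = −ln(T)/β = −ln(0.817)/1.40 = 0.2021/1.40 = 0.1444 km.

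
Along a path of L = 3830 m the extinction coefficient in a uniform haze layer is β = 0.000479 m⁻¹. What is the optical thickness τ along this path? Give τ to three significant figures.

τ = β·L = 0.000479 × 3830 = 1.8346.

1.83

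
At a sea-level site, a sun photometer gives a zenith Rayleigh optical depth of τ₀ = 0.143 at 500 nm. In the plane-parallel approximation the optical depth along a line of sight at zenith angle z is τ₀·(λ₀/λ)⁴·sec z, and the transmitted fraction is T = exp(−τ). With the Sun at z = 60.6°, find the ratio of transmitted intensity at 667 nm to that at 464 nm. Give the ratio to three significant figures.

1.35

Airmass: sec 60.6° = 2.0371.
τ(667 nm) = 0.143 × (500/667)⁴ × 2.0371 = 0.143 × 0.3158 × 2.0371 = 0.0920.
τ(464 nm) = 0.143 × (500/464)⁴ × 2.0371 = 0.143 × 1.3484 × 2.0371 = 0.3928.
T(667)/T(464) = exp(τ_B − τ_A) = exp(0.3008) = 1.3509.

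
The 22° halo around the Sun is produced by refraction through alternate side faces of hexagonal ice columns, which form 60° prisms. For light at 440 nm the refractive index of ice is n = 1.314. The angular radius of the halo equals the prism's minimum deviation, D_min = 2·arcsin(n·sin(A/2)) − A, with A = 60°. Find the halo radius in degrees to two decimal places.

22.14°

n·sin(A/2) = 1.314 × sin 30° = 1.314 × 0.5000 = 0.6570.
D_min = 2·arcsin(0.6570) − 60° = 2 × 41.071° − 60° = 22.143°.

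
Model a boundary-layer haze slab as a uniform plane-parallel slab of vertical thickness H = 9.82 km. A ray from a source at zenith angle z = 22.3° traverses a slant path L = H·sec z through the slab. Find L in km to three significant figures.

sec z = 1/cos 22.3° = 1.0808.
L = 9.82 × 1.0808 = 10.614 km.

10.6 km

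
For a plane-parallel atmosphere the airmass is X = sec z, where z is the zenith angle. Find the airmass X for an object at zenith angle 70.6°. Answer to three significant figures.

X = sec z = 1/cos 70.6° = 1/0.3322 = 3.0106.

3.01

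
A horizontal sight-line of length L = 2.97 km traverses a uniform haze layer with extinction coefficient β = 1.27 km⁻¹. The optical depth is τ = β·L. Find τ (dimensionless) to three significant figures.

3.77

τ = β·L = 1.27 × 2.97 = 3.7719.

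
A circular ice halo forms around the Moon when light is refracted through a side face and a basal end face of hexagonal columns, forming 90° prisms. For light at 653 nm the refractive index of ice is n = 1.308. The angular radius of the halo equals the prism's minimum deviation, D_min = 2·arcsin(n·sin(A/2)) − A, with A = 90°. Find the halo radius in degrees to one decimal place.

n·sin(A/2) = 1.308 × sin 45° = 1.308 × 0.7071 = 0.9249.
D_min = 2·arcsin(0.9249) − 90° = 2 × 67.653° − 90° = 45.305°.

45.3°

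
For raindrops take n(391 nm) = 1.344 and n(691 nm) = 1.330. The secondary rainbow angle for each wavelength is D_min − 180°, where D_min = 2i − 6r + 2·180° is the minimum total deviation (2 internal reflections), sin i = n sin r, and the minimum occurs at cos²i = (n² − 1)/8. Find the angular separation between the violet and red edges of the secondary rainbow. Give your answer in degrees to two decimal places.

At 391 nm (n = 1.344): cos²i = 0.10079 → i = 71.490°, r = 44.874°, D_min = 233.733°, rainbow angle = 53.733°.
At 691 nm (n = 1.330): cos²i = 0.09611 → i = 71.940°, r = 45.630°, D_min = 230.101°, rainbow angle = 50.101°.
Angular width = |53.733° − 50.101°| = 3.632°.

3.63°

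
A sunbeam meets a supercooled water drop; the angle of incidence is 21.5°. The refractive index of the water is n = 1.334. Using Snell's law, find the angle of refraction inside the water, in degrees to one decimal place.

15.9°

Snell: sin θ_r = sin θ_i / n = sin 21.5° / 1.334 = 0.3665 / 1.334 = 0.2747.
θ_r = arcsin(0.2747) = 15.95°.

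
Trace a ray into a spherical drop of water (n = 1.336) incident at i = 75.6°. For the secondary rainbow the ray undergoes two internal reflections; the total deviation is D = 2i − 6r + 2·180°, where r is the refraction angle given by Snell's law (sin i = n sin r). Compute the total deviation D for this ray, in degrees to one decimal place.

232.4°

sin r = sin 75.6° / 1.336 = 0.9686/1.336 = 0.7250; r = 46.47°.
D = 2·75.6° − 6·46.47° + 2·180° = 151.20° − 278.81° + 360° = 232.39°.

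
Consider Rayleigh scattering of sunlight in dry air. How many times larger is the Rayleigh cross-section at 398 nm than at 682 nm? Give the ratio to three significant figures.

8.62

Rayleigh scattering ∝ λ⁻⁴, so the ratio of coefficients is the inverse fourth power of the wavelength ratio.
σ(398)/σ(682) = (682/398)⁴ = (1.7136)⁴ = 8.622.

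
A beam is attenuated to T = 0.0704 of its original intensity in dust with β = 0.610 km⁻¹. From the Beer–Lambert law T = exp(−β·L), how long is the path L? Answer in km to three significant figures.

Beer–Lambert: T = exp(−βL) ⇒ L = −ln(T)/β = −ln(0.0704)/0.610 = 2.6536/0.610 = 4.35 km.

4.35 km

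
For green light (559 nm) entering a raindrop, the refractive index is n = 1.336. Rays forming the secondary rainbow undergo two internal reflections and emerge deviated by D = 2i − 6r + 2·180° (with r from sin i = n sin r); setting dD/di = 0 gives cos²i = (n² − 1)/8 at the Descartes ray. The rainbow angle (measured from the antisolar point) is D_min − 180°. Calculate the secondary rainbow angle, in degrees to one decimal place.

51.7°

cos²i = (1.78490 − 1)/8 = 0.09811; i = arccos(0.31323) = 71.746°.
sin r = sin 71.746°/1.336 = 0.71084; r = 45.303°.
D_min = 2·71.746° − 6·45.303° + 360° = 231.674°.
Rainbow angle = D_min − 180° = 51.674°.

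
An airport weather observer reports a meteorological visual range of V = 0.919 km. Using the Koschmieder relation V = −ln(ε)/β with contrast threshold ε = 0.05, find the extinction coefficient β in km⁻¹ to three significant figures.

3.26 km⁻¹

β = −ln(0.05) / V = 2.996 / 0.919 = 3.2598 km⁻¹.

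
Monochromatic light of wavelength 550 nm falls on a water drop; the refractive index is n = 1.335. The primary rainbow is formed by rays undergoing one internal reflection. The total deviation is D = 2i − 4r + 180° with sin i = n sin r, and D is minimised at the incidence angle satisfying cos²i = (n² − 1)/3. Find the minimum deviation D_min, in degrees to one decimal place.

cos²i = (1.78222 − 1)/3 = 0.26074; i = arccos(0.51063) = 59.294°.
sin r = sin 59.294°/1.335 = 0.64405; r = 40.094°.
D_min = 2·59.294° − 4·40.094° + 180° = 138.212°.

138.2°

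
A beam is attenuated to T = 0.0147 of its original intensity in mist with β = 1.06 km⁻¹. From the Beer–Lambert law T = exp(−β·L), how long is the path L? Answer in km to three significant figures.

Beer–Lambert: T = exp(−βL) ⇒ L = −ln(T)/β = −ln(0.0147)/1.06 = 4.2199/1.06 = 3.981 km.

3.98 km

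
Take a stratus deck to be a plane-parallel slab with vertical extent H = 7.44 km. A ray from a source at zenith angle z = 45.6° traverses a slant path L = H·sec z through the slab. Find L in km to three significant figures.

10.6 km

sec z = 1/cos 45.6° = 1.4293.
L = 7.44 × 1.4293 = 10.634 km.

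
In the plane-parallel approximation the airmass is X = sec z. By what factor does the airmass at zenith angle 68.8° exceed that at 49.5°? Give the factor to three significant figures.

X(68.8°)/X(49.5°) = sec 68.8° / sec 49.5° = cos 49.5° / cos 68.8° = 0.6494/0.3616 = 1.7959.

1.80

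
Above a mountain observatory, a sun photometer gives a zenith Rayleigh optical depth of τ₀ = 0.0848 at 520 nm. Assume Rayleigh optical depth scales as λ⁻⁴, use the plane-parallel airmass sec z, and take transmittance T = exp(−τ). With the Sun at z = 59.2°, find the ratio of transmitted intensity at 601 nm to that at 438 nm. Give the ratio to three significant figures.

Airmass: sec 59.2° = 1.9530.
τ(601 nm) = 0.0848 × (520/601)⁴ × 1.9530 = 0.0848 × 0.5604 × 1.9530 = 0.0928.
τ(438 nm) = 0.0848 × (520/438)⁴ × 1.9530 = 0.0848 × 1.9866 × 1.9530 = 0.3290.
T(601)/T(438) = exp(τ_B − τ_A) = exp(0.2362) = 1.2664.

1.27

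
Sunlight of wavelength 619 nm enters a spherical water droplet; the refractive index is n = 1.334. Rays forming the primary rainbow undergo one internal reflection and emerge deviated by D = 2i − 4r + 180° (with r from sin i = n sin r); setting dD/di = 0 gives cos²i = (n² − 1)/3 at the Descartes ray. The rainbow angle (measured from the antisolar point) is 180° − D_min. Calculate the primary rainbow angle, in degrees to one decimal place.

cos²i = (1.77956 − 1)/3 = 0.25985; i = arccos(0.50976) = 59.352°.
sin r = sin 59.352°/1.334 = 0.64492; r = 40.159°.
D_min = 2·59.352° − 4·40.159° + 180° = 138.067°.
Rainbow angle = 180° − D_min = 41.933°.

41.9°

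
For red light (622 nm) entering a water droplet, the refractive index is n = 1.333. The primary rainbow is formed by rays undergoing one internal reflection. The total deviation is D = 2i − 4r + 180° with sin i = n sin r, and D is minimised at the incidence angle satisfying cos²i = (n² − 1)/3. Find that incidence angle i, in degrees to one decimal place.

59.4°

cos²i = (1.333² − 1)/3 = (1.77689 − 1)/3 = 0.25896.
cos i = 0.50888, so i = 59.410°.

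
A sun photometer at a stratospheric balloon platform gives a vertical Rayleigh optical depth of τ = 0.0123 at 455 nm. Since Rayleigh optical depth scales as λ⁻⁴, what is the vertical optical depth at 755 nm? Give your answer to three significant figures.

0.00162

τ(755 nm) = τ(455 nm) × (455/755)⁴ = 0.0123 × (0.6026)⁴ = 0.0123 × 0.1319 = 0.0016.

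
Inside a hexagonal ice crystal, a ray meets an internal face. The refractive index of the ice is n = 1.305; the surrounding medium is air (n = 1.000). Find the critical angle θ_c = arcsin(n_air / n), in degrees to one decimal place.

sin θ_c = n_air / n = 1.000 / 1.305 = 0.7663.
θ_c = arcsin(0.7663) = 50.02°.

50.0°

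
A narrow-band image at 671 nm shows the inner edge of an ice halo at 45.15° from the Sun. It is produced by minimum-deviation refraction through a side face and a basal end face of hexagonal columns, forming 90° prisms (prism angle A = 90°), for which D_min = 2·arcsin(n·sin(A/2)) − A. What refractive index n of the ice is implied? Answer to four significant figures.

Rearranging: n = sin((D_min + A)/2) / sin(A/2).
(D_min + A)/2 = (45.15° + 90°)/2 = 67.575°.
n = sin 67.575° / sin 45° = 0.9244 / 0.7071 = 1.3073.

1.307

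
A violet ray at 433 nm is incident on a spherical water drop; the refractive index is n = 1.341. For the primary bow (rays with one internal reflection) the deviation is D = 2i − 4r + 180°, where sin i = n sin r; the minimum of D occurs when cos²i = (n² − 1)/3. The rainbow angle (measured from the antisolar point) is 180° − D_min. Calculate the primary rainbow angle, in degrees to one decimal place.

cos²i = (1.79828 − 1)/3 = 0.26609; i = arccos(0.51584) = 58.946°.
sin r = sin 58.946°/1.341 = 0.63884; r = 39.705°.
D_min = 2·58.946° − 4·39.705° + 180° = 139.071°.
Rainbow angle = 180° − D_min = 40.929°.

40.9°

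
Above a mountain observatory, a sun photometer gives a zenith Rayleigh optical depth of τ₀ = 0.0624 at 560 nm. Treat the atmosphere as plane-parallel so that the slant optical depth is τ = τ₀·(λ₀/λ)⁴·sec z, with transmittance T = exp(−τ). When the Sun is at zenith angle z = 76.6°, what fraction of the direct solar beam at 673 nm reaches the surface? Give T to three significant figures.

0.879

sec 76.6° = 4.3150.
τ = 0.0624 × (560/673)⁴ × 4.3150 = 0.0624 × 0.4794 × 4.3150 = 0.1291.
T = exp(−0.1291) = 0.8789.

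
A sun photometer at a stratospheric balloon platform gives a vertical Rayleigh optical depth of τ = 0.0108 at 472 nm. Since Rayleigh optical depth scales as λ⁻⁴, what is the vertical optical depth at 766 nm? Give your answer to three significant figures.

0.00156

τ(766 nm) = τ(472 nm) × (472/766)⁴ = 0.0108 × (0.6162)⁴ = 0.0108 × 0.1442 = 0.0016.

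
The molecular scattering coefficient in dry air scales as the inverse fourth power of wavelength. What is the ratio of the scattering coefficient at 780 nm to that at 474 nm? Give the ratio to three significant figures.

Rayleigh scattering ∝ λ⁻⁴, so the ratio of coefficients is the inverse fourth power of the wavelength ratio.
σ(780)/σ(474) = (474/780)⁴ = (0.6077)⁴ = 0.1364.

0.136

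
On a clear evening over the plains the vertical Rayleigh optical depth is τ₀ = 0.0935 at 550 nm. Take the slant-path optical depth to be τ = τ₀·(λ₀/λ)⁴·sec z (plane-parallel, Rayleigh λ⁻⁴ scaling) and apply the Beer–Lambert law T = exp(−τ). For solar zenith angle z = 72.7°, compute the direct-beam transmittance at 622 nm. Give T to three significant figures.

sec 72.7° = 3.3628.
τ = 0.0935 × (550/622)⁴ × 3.3628 = 0.0935 × 0.6113 × 3.3628 = 0.1922.
T = exp(−0.1922) = 0.8251.

0.825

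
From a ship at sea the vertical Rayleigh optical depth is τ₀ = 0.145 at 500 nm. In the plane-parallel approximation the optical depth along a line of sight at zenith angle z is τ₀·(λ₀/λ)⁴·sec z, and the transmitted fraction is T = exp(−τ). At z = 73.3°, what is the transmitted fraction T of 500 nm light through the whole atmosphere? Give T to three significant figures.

sec 73.3° = 3.4799.
τ = 0.145 × (500/500)⁴ × 3.4799 = 0.145 × 1.0000 × 3.4799 = 0.5046.
T = exp(−0.5046) = 0.6038.

0.604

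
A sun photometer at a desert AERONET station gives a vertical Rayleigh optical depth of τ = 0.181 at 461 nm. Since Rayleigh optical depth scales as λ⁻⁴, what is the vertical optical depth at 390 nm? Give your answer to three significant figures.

τ(390 nm) = τ(461 nm) × (461/390)⁴ = 0.181 × (1.1821)⁴ = 0.181 × 1.9523 = 0.3534.

0.353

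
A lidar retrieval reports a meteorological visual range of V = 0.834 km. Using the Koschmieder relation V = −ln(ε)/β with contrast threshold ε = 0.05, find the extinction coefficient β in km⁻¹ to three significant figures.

3.59 km⁻¹

β = −ln(0.05) / V = 2.996 / 0.834 = 3.5920 km⁻¹.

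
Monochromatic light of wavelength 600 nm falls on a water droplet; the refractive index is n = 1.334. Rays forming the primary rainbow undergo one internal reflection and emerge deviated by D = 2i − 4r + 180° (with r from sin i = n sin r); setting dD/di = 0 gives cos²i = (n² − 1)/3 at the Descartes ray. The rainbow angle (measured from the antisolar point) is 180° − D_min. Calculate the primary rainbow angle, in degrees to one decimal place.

41.9°

cos²i = (1.77956 − 1)/3 = 0.25985; i = arccos(0.50976) = 59.352°.
sin r = sin 59.352°/1.334 = 0.64492; r = 40.159°.
D_min = 2·59.352° − 4·40.159° + 180° = 138.067°.
Rainbow angle = 180° − D_min = 41.933°.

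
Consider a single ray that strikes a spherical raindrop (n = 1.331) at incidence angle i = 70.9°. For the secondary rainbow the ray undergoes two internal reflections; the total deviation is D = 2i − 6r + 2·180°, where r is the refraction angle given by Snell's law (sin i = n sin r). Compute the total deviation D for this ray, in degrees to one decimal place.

230.4°

sin r = sin 70.9° / 1.331 = 0.9449/1.331 = 0.7100; r = 45.23°.
D = 2·70.9° − 6·45.23° + 2·180° = 141.80° − 271.39° + 360° = 230.41°.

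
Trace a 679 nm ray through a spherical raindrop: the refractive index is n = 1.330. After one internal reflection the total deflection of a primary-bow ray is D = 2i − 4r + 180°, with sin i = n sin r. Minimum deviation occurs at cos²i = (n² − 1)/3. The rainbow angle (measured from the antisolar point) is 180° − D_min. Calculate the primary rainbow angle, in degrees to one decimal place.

cos²i = (1.76890 − 1)/3 = 0.25630; i = arccos(0.50626) = 59.585°.
sin r = sin 59.585°/1.330 = 0.64841; r = 40.422°.
D_min = 2·59.585° − 4·40.422° + 180° = 137.484°.
Rainbow angle = 180° − D_min = 42.516°.

42.5°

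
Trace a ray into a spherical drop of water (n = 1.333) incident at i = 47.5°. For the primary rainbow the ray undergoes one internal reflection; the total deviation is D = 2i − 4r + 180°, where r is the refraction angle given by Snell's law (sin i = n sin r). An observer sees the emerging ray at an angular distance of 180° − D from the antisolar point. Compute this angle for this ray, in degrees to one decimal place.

39.3°

sin r = sin 47.5° / 1.333 = 0.7373/1.333 = 0.5531; r = 33.58°.
D = 2·47.5° − 4·33.58° + 180° = 95.00° − 134.32° + 180° = 140.68°.
Angle from antisolar point = 180° − D = 39.32°.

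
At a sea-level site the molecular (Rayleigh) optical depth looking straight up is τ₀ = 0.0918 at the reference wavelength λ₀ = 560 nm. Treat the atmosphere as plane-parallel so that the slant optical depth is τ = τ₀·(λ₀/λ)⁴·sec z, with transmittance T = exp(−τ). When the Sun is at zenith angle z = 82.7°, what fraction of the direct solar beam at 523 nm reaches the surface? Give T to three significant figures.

sec 82.7° = 7.8700.
τ = 0.0918 × (560/523)⁴ × 7.8700 = 0.0918 × 1.3145 × 7.8700 = 0.9496.
T = exp(−0.9496) = 0.3869.

0.387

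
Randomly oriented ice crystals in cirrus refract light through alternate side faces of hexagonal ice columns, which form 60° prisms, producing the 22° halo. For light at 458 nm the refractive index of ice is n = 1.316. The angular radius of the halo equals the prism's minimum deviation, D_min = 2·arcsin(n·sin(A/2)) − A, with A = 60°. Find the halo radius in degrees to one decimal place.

22.3°

n·sin(A/2) = 1.316 × sin 30° = 1.316 × 0.5000 = 0.6580.
D_min = 2·arcsin(0.6580) − 60° = 2 × 41.148° − 60° = 22.295°.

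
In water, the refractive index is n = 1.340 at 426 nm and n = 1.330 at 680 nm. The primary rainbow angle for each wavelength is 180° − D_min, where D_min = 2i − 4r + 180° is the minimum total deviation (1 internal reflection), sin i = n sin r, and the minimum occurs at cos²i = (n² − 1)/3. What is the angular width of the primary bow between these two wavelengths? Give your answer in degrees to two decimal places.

At 426 nm (n = 1.340): cos²i = 0.26520 → i = 59.004°, r = 39.770°, D_min = 138.929°, rainbow angle = 41.071°.
At 680 nm (n = 1.330): cos²i = 0.25630 → i = 59.585°, r = 40.422°, D_min = 137.484°, rainbow angle = 42.516°.
Angular width = |41.071° − 42.516°| = 1.445°.

1.45°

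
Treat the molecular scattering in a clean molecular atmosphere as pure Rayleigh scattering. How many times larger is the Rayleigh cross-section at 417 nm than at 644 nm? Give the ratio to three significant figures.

5.69

Rayleigh scattering ∝ λ⁻⁴, so the ratio of coefficients is the inverse fourth power of the wavelength ratio.
σ(417)/σ(644) = (644/417)⁴ = (1.5444)⁴ = 5.689.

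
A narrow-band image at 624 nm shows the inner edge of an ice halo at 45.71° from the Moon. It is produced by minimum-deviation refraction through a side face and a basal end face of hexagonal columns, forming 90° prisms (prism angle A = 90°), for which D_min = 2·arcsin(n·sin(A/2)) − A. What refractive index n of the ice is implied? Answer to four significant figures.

Rearranging: n = sin((D_min + A)/2) / sin(A/2).
(D_min + A)/2 = (45.71° + 90°)/2 = 67.855°.
n = sin 67.855° / sin 45° = 0.9262 / 0.7071 = 1.3099.

1.310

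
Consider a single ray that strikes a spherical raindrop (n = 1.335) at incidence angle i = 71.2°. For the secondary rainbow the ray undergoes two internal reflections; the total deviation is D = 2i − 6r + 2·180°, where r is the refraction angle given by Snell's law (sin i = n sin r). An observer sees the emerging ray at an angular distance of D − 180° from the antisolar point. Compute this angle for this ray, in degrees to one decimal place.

sin r = sin 71.2° / 1.335 = 0.9466/1.335 = 0.7091; r = 45.16°.
D = 2·71.2° − 6·45.16° + 2·180° = 142.40° − 270.97° + 360° = 231.43°.
Angle from antisolar point = D − 180° = 51.43°.

51.4°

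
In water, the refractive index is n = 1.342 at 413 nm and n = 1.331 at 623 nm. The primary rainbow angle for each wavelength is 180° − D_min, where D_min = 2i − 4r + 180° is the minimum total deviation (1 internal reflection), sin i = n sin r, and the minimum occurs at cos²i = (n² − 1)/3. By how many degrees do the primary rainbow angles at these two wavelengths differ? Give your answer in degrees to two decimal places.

1.58°

At 413 nm (n = 1.342): cos²i = 0.26699 → i = 58.888°, r = 39.641°, D_min = 139.213°, rainbow angle = 40.787°.
At 623 nm (n = 1.331): cos²i = 0.25719 → i = 59.527°, r = 40.356°, D_min = 137.630°, rainbow angle = 42.370°.
Angular width = |40.787° − 42.370°| = 1.583°.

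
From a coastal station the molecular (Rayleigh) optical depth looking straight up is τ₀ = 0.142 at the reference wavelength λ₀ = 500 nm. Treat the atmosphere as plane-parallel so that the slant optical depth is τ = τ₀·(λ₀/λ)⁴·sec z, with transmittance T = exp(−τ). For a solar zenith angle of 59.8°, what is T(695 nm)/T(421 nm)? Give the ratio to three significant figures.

1.63

Airmass: sec 59.8° = 1.9880.
τ(695 nm) = 0.142 × (500/695)⁴ × 1.9880 = 0.142 × 0.2679 × 1.9880 = 0.0756.
τ(421 nm) = 0.142 × (500/421)⁴ × 1.9880 = 0.142 × 1.9895 × 1.9880 = 0.5616.
T(695)/T(421) = exp(τ_B − τ_A) = exp(0.4860) = 1.6258.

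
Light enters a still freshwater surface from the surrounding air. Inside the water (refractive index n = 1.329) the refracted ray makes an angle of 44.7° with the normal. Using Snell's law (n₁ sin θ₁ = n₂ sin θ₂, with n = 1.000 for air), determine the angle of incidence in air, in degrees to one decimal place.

69.2°

Snell: sin θ_i = n · sin θ_r = 1.329 × sin 44.7° = 1.329 × 0.7034 = 0.9348.
θ_i = arcsin(0.9348) = 69.20°.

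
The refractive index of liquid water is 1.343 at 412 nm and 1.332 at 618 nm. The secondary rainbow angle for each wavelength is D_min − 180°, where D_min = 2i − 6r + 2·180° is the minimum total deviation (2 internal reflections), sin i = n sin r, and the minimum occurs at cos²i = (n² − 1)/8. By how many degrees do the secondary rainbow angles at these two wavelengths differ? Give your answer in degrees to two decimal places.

2.85°

At 412 nm (n = 1.343): cos²i = 0.10046 → i = 71.522°, r = 44.928°, D_min = 233.478°, rainbow angle = 53.478°.
At 618 nm (n = 1.332): cos²i = 0.09678 → i = 71.875°, r = 45.520°, D_min = 230.628°, rainbow angle = 50.628°.
Angular width = |53.478° − 50.628°| = 2.849°.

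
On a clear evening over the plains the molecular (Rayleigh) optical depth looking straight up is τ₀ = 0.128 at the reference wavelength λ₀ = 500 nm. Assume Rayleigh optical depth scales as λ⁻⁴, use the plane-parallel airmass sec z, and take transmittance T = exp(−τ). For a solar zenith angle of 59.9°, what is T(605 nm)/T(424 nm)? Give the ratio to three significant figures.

Airmass: sec 59.9° = 1.9940.
τ(605 nm) = 0.128 × (500/605)⁴ × 1.9940 = 0.128 × 0.4665 × 1.9940 = 0.1191.
τ(424 nm) = 0.128 × (500/424)⁴ × 1.9940 = 0.128 × 1.9338 × 1.9940 = 0.4936.
T(605)/T(424) = exp(τ_B − τ_A) = exp(0.3745) = 1.4543.

1.45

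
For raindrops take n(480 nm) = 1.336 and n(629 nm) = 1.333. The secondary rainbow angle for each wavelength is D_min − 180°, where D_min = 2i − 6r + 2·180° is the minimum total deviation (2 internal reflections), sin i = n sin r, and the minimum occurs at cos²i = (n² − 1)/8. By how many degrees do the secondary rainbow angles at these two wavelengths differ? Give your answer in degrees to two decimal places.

0.78°

At 480 nm (n = 1.336): cos²i = 0.09811 → i = 71.746°, r = 45.303°, D_min = 231.674°, rainbow angle = 51.674°.
At 629 nm (n = 1.333): cos²i = 0.09711 → i = 71.843°, r = 45.466°, D_min = 230.891°, rainbow angle = 50.891°.
Angular width = |51.674° − 50.891°| = 0.783°.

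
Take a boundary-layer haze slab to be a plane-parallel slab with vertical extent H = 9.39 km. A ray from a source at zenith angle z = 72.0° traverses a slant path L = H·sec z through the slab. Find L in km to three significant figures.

sec z = 1/cos 72.0° = 3.2361.
L = 9.39 × 3.2361 = 30.387 km.

30.4 km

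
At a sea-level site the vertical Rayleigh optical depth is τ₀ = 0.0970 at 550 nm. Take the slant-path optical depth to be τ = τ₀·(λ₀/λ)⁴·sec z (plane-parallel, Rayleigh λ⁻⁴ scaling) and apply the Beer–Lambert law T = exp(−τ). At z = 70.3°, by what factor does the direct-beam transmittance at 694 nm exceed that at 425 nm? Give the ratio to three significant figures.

Airmass: sec 70.3° = 2.9665.
τ(694 nm) = 0.0970 × (550/694)⁴ × 2.9665 = 0.0970 × 0.3945 × 2.9665 = 0.1135.
τ(425 nm) = 0.0970 × (550/425)⁴ × 2.9665 = 0.0970 × 2.8048 × 2.9665 = 0.8071.
T(694)/T(425) = exp(τ_B − τ_A) = exp(0.6936) = 2.0008.

2.00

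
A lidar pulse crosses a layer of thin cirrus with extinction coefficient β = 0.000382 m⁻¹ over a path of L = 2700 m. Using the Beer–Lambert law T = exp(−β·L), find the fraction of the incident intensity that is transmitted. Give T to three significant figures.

τ = β·L = 0.000382 × 2700 = 1.0314.
T = exp(−1.0314) = 0.3565.

0.357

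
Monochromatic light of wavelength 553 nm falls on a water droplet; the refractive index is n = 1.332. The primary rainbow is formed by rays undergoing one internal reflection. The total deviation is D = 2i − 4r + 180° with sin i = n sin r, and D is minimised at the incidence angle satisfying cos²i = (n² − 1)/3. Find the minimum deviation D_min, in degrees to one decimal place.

cos²i = (1.77422 − 1)/3 = 0.25807; i = arccos(0.50801) = 59.469°.
sin r = sin 59.469°/1.332 = 0.64666; r = 40.290°.
D_min = 2·59.469° − 4·40.290° + 180° = 137.776°.

137.8°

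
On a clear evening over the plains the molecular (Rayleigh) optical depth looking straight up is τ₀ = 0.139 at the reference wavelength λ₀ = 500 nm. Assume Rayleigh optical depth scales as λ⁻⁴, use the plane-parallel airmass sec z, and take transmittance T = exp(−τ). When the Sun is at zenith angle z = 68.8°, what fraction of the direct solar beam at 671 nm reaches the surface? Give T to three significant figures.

sec 68.8° = 2.7653.
τ = 0.139 × (500/671)⁴ × 2.7653 = 0.139 × 0.3083 × 2.7653 = 0.1185.
T = exp(−0.1185) = 0.8882.

0.888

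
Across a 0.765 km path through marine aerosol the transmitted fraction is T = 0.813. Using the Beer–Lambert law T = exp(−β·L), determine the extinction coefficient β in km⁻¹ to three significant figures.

0.271 km⁻¹

Beer–Lambert: T = exp(−βL) ⇒ β = −ln(T)/L = −ln(0.813)/0.765 = 0.2070/0.765 = 0.2706 km⁻¹.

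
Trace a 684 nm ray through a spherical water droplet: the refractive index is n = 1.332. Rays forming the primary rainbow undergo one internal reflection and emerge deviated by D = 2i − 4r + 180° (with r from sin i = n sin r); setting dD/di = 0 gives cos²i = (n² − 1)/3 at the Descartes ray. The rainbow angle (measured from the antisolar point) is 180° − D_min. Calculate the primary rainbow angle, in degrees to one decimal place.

cos²i = (1.77422 − 1)/3 = 0.25807; i = arccos(0.50801) = 59.469°.
sin r = sin 59.469°/1.332 = 0.64666; r = 40.290°.
D_min = 2·59.469° − 4·40.290° + 180° = 137.776°.
Rainbow angle = 180° − D_min = 42.224°.

42.2°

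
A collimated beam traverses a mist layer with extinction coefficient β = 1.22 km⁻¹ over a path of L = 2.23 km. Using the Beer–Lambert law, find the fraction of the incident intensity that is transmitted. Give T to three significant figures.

0.0658

τ = β·L = 1.22 × 2.23 = 2.7206.
T = exp(−2.7206) = 0.0658.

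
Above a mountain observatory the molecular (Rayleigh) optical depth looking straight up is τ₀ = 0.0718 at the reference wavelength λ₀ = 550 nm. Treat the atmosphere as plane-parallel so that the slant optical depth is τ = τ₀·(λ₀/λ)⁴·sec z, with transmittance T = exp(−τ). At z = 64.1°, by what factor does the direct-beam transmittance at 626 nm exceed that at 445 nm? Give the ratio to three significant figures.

1.33

Airmass: sec 64.1° = 2.2894.
τ(626 nm) = 0.0718 × (550/626)⁴ × 2.2894 = 0.0718 × 0.5959 × 2.2894 = 0.0979.
τ(445 nm) = 0.0718 × (550/445)⁴ × 2.2894 = 0.0718 × 2.3335 × 2.2894 = 0.3836.
T(626)/T(445) = exp(τ_B − τ_A) = exp(0.2856) = 1.3306.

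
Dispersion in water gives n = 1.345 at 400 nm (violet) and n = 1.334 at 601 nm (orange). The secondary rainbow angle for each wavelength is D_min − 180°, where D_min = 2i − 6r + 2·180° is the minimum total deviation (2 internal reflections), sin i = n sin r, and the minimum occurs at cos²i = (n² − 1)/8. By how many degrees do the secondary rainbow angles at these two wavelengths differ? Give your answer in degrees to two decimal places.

2.83°

At 400 nm (n = 1.345): cos²i = 0.10113 → i = 71.458°, r = 44.821°, D_min = 233.987°, rainbow angle = 53.987°.
At 601 nm (n = 1.334): cos²i = 0.09744 → i = 71.810°, r = 45.411°, D_min = 231.153°, rainbow angle = 51.153°.
Angular width = |53.987° − 51.153°| = 2.835°.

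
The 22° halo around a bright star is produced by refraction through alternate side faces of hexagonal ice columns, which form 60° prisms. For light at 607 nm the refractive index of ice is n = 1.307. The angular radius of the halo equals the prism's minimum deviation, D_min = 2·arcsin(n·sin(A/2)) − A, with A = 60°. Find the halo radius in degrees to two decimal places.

21.61°

n·sin(A/2) = 1.307 × sin 30° = 1.307 × 0.5000 = 0.6535.
D_min = 2·arcsin(0.6535) − 60° = 2 × 40.806° − 60° = 21.612°.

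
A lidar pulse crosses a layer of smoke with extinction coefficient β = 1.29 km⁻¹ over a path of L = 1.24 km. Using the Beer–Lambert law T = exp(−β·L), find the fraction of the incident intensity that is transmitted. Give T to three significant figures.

τ = β·L = 1.29 × 1.24 = 1.5996.
T = exp(−1.5996) = 0.2020.

0.202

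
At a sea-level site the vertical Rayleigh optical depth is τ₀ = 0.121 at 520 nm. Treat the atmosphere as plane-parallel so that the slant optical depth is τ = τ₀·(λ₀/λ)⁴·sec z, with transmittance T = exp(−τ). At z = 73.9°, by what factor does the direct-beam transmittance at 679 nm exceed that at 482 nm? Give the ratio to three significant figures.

1.55

Airmass: sec 73.9° = 3.6060.
τ(679 nm) = 0.121 × (520/679)⁴ × 3.6060 = 0.121 × 0.3440 × 3.6060 = 0.1501.
τ(482 nm) = 0.121 × (520/482)⁴ × 3.6060 = 0.121 × 1.3546 × 3.6060 = 0.5911.
T(679)/T(482) = exp(τ_B − τ_A) = exp(0.4410) = 1.5542.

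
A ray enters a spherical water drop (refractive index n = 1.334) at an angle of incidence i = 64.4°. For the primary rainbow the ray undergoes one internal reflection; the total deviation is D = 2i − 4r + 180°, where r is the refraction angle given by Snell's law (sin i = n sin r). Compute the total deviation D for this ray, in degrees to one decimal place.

sin r = sin 64.4° / 1.334 = 0.9018/1.334 = 0.6760; r = 42.53°.
D = 2·64.4° − 4·42.53° + 180° = 128.80° − 170.14° + 180° = 138.66°.

138.7°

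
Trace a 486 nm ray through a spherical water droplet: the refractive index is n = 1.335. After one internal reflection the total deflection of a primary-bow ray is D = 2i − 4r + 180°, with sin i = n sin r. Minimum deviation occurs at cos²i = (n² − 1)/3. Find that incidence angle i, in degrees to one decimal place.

59.3°

cos²i = (1.335² − 1)/3 = (1.78222 − 1)/3 = 0.26074.
cos i = 0.51063, so i = 59.294°.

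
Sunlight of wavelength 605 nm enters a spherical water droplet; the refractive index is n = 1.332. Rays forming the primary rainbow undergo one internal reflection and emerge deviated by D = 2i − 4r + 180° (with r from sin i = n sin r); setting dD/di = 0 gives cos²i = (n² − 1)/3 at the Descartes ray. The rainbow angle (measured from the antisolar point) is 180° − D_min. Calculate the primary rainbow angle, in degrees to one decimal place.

cos²i = (1.77422 − 1)/3 = 0.25807; i = arccos(0.50801) = 59.469°.
sin r = sin 59.469°/1.332 = 0.64666; r = 40.290°.
D_min = 2·59.469° − 4·40.290° + 180° = 137.776°.
Rainbow angle = 180° − D_min = 42.224°.

42.2°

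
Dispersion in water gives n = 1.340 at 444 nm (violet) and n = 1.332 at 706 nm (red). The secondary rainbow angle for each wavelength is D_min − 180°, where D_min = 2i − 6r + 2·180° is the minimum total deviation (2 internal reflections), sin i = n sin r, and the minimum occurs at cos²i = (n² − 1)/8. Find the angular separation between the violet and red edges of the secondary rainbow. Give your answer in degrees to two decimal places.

At 444 nm (n = 1.340): cos²i = 0.09945 → i = 71.618°, r = 45.088°, D_min = 232.709°, rainbow angle = 52.709°.
At 706 nm (n = 1.332): cos²i = 0.09678 → i = 71.875°, r = 45.520°, D_min = 230.628°, rainbow angle = 50.628°.
Angular width = |52.709° − 50.628°| = 2.080°.

2.08°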